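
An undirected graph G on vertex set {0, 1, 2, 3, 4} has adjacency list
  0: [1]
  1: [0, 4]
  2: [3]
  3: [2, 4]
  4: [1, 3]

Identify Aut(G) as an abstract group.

the cyclic group of order 2

The degree sequence is [1, 2, 1, 2, 2]; the two degree-1 vertices 0 and 2 are the ends of a path, so G = P_5. A path has exactly one nontrivial symmetry — reversal — giving Aut(G) of order 2.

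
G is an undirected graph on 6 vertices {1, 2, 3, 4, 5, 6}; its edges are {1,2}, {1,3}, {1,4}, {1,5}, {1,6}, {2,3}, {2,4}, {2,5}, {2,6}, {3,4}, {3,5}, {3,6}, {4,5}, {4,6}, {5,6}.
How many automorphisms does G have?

720

Every vertex has degree 5, so G is the complete graph K_6. Any permutation of the 6 vertices preserves K_6, so Aut(K_6) = S_6 of order 6! = 720.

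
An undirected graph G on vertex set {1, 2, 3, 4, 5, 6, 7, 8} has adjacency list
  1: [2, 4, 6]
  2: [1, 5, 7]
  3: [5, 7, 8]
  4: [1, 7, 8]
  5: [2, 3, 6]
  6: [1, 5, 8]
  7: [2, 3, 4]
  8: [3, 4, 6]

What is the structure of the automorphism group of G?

G is 3-regular and bipartite on 2^3 = 8 vertices with girth 4; it is the hypercube graph Q_3. Aut(Q_3) consists of the signed permutations of the 3 coordinate axes: 3! permutations times 2^3 sign flips, so |Aut| = 2^3·3! = 48.

the hyperoctahedral group B_3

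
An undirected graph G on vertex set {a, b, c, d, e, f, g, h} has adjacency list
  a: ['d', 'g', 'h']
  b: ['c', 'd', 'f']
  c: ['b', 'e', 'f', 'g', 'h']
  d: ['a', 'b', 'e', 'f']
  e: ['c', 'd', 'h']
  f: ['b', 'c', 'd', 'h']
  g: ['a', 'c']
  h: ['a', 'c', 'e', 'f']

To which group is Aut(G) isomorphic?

The degree sequence is [3, 3, 5, 4, 3, 4, 2, 4]. Checking the degree-preserving permutations of the vertex set shows that none except the identity preserves every edge, so Aut(G) is trivial.

{e}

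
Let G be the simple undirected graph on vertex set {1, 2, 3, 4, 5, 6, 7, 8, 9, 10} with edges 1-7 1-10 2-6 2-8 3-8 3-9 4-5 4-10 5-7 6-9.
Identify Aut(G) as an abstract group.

(D_5 × D_5) ⋊ Z_2

G has two connected components, {1, 4, 5, 7, 10} and {2, 3, 6, 8, 9}; each is 2-regular, so G = C_5 ⊔ C_5. Aut of a disjoint union of two copies of C_5 is the wreath product D_5 ≀ Z_2, of order 2·10² = 200.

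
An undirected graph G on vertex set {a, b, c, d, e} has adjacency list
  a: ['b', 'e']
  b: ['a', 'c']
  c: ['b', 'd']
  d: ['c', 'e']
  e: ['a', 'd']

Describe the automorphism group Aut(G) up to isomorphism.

the dihedral group of order 10

Every vertex has degree 2 and the graph is connected, so G is the 5-cycle C_5. C_5 has 5 rotations and 5 reflections, so Aut(C_5) ≅ D_5 of order 10.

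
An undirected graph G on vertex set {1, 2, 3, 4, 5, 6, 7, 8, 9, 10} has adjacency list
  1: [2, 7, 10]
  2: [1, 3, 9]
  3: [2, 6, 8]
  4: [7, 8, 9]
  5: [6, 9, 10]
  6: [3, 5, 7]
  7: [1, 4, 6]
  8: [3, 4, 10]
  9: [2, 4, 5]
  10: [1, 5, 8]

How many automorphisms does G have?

G is 3-regular on 10 vertices with no triangles and no 4-cycles (girth 5): this is the Petersen graph. Viewing the Petersen graph as the Kneser graph K(5,2) — vertices are 2-subsets of {1,…,5}, edges join disjoint pairs — its automorphisms are exactly the permutations of the 5-element set, so Aut ≅ S_5 of order 120.

120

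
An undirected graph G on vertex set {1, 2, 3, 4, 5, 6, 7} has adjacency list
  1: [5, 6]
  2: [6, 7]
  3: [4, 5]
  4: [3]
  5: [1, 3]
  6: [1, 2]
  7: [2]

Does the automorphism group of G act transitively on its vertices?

No

Automorphisms preserve degree, but G has vertices of degree 1 and vertices of degree 2; no automorphism maps one to the other, so G is not vertex-transitive.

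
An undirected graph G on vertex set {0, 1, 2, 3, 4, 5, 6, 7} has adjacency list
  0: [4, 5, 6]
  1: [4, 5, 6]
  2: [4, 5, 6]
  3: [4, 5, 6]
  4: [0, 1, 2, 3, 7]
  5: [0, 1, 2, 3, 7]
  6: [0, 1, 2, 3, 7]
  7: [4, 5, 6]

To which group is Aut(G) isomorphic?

S_3 × S_5

The vertices split by degree into {4, 5, 6} (degree 5) and {0, 1, 2, 3, 7} (degree 3); every edge runs between the two parts, so G is the complete bipartite graph K_{3,5}. Automorphisms preserve the bipartition setwise (since the parts differ in size) and act as S_3 × S_5 within it; |Aut| = 720.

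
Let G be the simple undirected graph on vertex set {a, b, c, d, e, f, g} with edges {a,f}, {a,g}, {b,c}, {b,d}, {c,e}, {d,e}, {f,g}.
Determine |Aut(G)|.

48

G has two connected components, {b, c, d, e} and {a, f, g}; each is 2-regular, so G = C_4 ⊔ C_3. The components are non-isomorphic (different sizes), so Aut(G) = Aut(C_3) × Aut(C_4) = D_3 × D_4 of order 6·8 = 48.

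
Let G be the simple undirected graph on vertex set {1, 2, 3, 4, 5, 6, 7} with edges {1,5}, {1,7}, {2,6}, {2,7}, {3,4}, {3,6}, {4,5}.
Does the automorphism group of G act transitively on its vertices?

G is 2-regular and connected on 7 vertices, i.e. the cycle C_7. C_7 has 7 rotations and 7 reflections, so Aut(C_7) ≅ D_7 of order 14. This group acts transitively on the 7 vertices.

Yes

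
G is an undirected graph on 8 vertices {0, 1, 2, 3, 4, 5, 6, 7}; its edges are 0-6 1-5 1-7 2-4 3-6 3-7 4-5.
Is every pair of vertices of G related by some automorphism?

Automorphisms preserve degree, but G has vertices of degree 1 and vertices of degree 2; no automorphism maps one to the other, so G is not vertex-transitive.

No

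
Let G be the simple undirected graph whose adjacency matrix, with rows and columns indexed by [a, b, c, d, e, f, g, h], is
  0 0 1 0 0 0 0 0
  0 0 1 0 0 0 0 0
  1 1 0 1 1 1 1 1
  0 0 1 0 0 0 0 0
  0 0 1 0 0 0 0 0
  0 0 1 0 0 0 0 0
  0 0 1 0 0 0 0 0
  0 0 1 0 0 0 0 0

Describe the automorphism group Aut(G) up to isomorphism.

S_7

Vertex c has degree 7 and every other vertex has degree 1, so G is the star K_{1,7} with centre c. Any automorphism fixes the centre and permutes the 7 leaves freely, so Aut(G) ≅ S_7 of order 7! = 5040.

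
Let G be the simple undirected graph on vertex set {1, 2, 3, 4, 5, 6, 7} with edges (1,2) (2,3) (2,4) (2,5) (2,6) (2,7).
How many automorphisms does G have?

720

Vertex 2 has degree 6 and every other vertex has degree 1, so G is the star K_{1,6} with centre 2. The 6 leaves are pairwise interchangeable while the centre is fixed, giving Aut(G) = S_6.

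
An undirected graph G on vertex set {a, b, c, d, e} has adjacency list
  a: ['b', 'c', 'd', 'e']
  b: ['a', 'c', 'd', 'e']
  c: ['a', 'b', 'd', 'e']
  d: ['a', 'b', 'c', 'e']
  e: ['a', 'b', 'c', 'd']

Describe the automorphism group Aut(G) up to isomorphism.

S_5

Every vertex has degree 4, so G is the complete graph K_5. Any permutation of the 5 vertices preserves K_5, so Aut(K_5) = S_5 of order 5! = 120.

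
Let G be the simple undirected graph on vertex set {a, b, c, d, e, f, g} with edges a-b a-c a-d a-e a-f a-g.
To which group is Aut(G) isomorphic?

the symmetric group on 6 letters

Vertex a has degree 6 and every other vertex has degree 1, so G is the star K_{1,6} with centre a. Any automorphism fixes the centre and permutes the 6 leaves freely, so Aut(G) ≅ S_6 of order 6! = 720.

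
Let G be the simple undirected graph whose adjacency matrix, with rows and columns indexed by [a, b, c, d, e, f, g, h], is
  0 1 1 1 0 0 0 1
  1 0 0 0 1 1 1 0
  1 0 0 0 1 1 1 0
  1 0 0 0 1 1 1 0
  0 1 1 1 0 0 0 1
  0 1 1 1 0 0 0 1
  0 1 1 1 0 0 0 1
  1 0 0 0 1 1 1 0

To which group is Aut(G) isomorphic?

S_4 ≀ Z_2

G is 4-regular and bipartite with parts {a, e, f, g} and {b, c, d, h} (each part is independent and every cross-pair is an edge), so G = K_{4,4}. Aut(K_{4,4}) is the wreath product S_4 ≀ Z_2: permute within each part, then optionally swap the parts; |Aut| = 2·(4!)² = 1152.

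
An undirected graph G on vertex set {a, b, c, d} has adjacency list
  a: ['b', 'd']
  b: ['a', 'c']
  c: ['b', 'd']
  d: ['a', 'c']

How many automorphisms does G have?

G is 2-regular and bipartite on 2^2 = 4 vertices with girth 4; it is the hypercube graph Q_2. The symmetry group of the 2-cube is the hyperoctahedral group B_2 = Z_2 ≀ S_2, of order 2^2·2! = 8.

8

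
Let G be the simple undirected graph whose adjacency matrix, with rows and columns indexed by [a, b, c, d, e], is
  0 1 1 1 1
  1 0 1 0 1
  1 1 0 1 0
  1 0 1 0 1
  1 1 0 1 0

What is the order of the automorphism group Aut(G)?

Vertex a is the unique vertex of degree 4; the remaining 4 vertices each have degree 3 and induce a cycle, so G is the wheel on 5 vertices with hub a. With the hub fixed, the remaining symmetry is that of the rim cycle C_4, giving the dihedral group D_4.

8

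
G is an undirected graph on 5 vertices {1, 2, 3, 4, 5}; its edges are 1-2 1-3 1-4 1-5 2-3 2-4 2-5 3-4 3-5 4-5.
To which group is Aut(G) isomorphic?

the symmetric group on 5 letters

Every vertex has degree 4, so G is the complete graph K_5. Any permutation of the 5 vertices preserves K_5, so Aut(K_5) = S_5 of order 5! = 120.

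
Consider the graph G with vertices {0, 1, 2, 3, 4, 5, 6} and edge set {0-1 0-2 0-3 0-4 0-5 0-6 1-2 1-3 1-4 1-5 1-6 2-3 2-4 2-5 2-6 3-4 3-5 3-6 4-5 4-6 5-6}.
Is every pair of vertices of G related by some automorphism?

Yes

Every vertex has degree 6, so G is the complete graph K_7. Any permutation of the 7 vertices preserves K_7, so Aut(K_7) = S_7 of order 7! = 5040. This group acts transitively on the 7 vertices.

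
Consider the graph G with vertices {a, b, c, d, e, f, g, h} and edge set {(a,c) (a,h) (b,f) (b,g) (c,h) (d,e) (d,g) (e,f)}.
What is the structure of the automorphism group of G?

D_3 × D_5

G has two connected components, {b, d, e, f, g} and {a, c, h}; each is 2-regular, so G = C_5 ⊔ C_3. The components are non-isomorphic (different sizes), so Aut(G) = Aut(C_3) × Aut(C_5) = D_3 × D_5 of order 6·10 = 60.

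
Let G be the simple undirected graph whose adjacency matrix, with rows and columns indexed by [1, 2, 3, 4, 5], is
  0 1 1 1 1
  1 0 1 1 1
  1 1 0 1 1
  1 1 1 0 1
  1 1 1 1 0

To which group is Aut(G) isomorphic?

All 5 vertices are pairwise adjacent: G = K_5. Every bijection on the vertex set is an automorphism of K_5; hence Aut(K_5) ≅ S_5, order 120.

S_5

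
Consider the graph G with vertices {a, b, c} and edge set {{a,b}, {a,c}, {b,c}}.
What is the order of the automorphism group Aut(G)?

Every vertex has degree 2, so G is the complete graph K_3. Every bijection on the vertex set is an automorphism of K_3; hence Aut(K_3) ≅ S_3, order 6.

6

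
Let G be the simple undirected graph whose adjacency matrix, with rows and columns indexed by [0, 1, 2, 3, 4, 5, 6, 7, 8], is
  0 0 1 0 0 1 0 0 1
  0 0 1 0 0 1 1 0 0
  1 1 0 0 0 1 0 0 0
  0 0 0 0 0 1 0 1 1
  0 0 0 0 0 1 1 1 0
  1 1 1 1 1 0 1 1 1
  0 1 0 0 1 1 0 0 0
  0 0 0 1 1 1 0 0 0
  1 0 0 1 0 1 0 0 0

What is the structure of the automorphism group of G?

Vertex 5 is the unique vertex of degree 8; the remaining 8 vertices each have degree 3 and induce a cycle, so G is the wheel on 9 vertices with hub 5. With the hub fixed, the remaining symmetry is that of the rim cycle C_8, giving the dihedral group D_8.

the dihedral group of order 16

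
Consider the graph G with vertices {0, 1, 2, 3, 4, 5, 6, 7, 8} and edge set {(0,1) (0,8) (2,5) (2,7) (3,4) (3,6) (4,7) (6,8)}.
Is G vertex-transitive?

No

Automorphisms preserve degree, but G has vertices of degree 1 and vertices of degree 2; no automorphism maps one to the other, so G is not vertex-transitive.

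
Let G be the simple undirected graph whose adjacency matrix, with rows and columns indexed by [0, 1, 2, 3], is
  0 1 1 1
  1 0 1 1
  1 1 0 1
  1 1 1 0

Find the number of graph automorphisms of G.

24

Every vertex has degree 3, so G is the complete graph K_4. Every bijection on the vertex set is an automorphism of K_4; hence Aut(K_4) ≅ S_4, order 24.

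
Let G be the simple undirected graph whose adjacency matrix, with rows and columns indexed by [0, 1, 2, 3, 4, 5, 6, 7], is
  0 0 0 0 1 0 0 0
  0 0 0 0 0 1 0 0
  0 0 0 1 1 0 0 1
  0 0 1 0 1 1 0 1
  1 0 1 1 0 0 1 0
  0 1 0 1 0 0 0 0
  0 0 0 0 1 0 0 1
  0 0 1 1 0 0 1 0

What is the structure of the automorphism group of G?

the trivial group

Degrees alone do not determine every vertex (e.g. 0 and 1 both have degree 1), but their neighbour-degree multisets differ: N(0) has degrees [4] while N(1) has degrees [2]. Repeating this refinement separates all vertices, so the only automorphism is the identity.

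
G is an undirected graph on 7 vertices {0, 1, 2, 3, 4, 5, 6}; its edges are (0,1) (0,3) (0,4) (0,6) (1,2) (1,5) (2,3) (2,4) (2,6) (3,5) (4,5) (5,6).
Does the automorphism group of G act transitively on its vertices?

No

Automorphisms preserve degree, but G has vertices of degree 3 and vertices of degree 4; no automorphism maps one to the other, so G is not vertex-transitive.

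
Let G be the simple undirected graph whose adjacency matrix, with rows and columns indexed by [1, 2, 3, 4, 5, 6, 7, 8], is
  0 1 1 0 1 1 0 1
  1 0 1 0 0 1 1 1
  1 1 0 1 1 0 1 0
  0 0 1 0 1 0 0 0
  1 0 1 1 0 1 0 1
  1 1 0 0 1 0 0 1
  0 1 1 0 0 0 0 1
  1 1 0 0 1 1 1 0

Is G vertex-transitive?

Vertex 4 is the only vertex of degree 2, so every automorphism fixes it; G is not vertex-transitive.

No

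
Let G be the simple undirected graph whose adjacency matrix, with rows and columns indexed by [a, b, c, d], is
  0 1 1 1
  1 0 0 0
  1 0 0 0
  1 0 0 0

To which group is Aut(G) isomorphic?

Vertex a has degree 3 and every other vertex has degree 1, so G is the star K_{1,3} with centre a. The 3 leaves are pairwise interchangeable while the centre is fixed, giving Aut(G) = S_3.

S_3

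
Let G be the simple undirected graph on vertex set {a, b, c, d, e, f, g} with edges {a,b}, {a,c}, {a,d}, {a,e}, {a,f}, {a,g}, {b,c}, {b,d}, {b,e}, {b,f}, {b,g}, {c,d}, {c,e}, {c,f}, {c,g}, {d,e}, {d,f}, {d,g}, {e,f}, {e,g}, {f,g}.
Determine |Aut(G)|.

All 7 vertices are pairwise adjacent: G = K_7. Every bijection on the vertex set is an automorphism of K_7; hence Aut(K_7) ≅ S_7, order 5040.

5040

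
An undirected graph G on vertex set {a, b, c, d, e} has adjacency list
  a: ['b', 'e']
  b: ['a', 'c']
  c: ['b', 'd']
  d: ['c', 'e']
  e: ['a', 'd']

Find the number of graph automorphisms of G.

Every vertex has degree 2 and the graph is connected, so G is the 5-cycle C_5. C_5 has 5 rotations and 5 reflections, so Aut(C_5) ≅ D_5 of order 10.

10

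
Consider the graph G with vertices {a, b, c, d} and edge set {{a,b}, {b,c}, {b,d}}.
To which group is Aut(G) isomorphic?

the symmetric group on 3 letters

Vertex b has degree 3 and every other vertex has degree 1, so G is the star K_{1,3} with centre b. Any automorphism fixes the centre and permutes the 3 leaves freely, so Aut(G) ≅ S_3 of order 3! = 6.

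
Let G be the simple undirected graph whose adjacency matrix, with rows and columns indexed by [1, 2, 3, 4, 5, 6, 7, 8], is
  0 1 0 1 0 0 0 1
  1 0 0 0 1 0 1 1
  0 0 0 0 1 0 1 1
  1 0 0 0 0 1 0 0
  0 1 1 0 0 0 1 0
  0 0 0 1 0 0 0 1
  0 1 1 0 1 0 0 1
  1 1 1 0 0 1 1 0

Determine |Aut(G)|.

The degree sequence is [3, 4, 3, 2, 3, 2, 4, 5]. Checking the degree-preserving permutations of the vertex set shows that none except the identity preserves every edge, so Aut(G) is trivial.

1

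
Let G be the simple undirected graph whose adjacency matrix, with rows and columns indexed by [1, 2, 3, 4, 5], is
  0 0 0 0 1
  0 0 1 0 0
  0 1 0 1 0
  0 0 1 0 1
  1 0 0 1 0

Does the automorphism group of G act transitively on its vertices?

Automorphisms preserve degree, but G has vertices of degree 1 and vertices of degree 2; no automorphism maps one to the other, so G is not vertex-transitive.

No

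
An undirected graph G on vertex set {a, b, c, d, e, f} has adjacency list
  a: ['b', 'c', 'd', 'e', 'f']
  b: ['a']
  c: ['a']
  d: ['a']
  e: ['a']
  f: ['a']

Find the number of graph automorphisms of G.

120

Vertex a has degree 5 and every other vertex has degree 1, so G is the star K_{1,5} with centre a. Any automorphism fixes the centre and permutes the 5 leaves freely, so Aut(G) ≅ S_5 of order 5! = 120.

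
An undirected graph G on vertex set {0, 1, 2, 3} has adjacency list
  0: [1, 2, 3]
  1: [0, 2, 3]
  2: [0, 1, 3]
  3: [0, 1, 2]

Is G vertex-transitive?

All 4 vertices are pairwise adjacent: G = K_4. Any permutation of the 4 vertices preserves K_4, so Aut(K_4) = S_4 of order 4! = 24. This group acts transitively on the 4 vertices.

Yes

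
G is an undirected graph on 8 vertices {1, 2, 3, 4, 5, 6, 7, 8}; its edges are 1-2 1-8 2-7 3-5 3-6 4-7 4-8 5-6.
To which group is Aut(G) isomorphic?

G has two connected components, {1, 2, 4, 7, 8} and {3, 5, 6}; each is 2-regular, so G = C_5 ⊔ C_3. No automorphism exchanges components of different sizes, hence Aut(G) is the direct product D_3 × D_5, order 60.

D_3 × D_5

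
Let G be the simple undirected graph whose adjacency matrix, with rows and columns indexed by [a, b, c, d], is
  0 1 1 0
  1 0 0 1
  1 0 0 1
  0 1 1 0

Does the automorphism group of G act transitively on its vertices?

G is 2-regular and bipartite on 2^2 = 4 vertices with girth 4; it is the hypercube graph Q_2. The symmetry group of the 2-cube is the hyperoctahedral group B_2 = Z_2 ≀ S_2, of order 2^2·2! = 8. Under this action every vertex can be carried to every other, so G is vertex-transitive.

Yes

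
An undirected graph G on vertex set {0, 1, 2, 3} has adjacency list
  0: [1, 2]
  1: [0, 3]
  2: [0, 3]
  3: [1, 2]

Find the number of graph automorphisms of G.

Every vertex has degree 2 and the graph is connected, so G is the 4-cycle C_4. C_4 has 4 rotations and 4 reflections, so Aut(C_4) ≅ D_4 of order 8.

8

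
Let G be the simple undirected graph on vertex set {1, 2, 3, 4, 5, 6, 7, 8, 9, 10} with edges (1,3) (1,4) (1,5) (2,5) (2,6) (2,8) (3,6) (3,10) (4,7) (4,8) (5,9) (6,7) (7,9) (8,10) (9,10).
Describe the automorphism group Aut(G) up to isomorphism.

G is 3-regular on 10 vertices with no triangles and no 4-cycles (girth 5): this is the Petersen graph. It is a classical fact that the Petersen graph has automorphism group S_5 (order 120), arising from its description as the Kneser graph K(5,2).

the symmetric group S_5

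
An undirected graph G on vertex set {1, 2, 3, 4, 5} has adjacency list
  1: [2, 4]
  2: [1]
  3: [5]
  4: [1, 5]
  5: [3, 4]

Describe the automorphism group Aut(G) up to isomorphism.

The degree sequence is [2, 1, 1, 2, 2]; the two degree-1 vertices 2 and 3 are the ends of a path, so G = P_5. A path has exactly one nontrivial symmetry — reversal — giving Aut(G) of order 2.

C_2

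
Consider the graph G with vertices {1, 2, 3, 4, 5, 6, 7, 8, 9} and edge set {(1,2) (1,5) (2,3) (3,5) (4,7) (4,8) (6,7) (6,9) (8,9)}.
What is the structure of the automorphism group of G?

D_5 × D_4

G has two connected components, {4, 6, 7, 8, 9} and {1, 2, 3, 5}; each is 2-regular, so G = C_5 ⊔ C_4. The components are non-isomorphic (different sizes), so Aut(G) = Aut(C_5) × Aut(C_4) = D_5 × D_4 of order 10·8 = 80.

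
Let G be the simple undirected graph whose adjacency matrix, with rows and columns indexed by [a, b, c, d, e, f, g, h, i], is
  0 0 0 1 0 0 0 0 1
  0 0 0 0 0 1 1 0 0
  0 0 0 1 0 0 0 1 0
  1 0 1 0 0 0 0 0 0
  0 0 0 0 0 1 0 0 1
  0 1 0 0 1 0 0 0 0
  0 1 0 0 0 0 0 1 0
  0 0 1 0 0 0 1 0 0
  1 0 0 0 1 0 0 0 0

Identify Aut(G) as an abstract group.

D_9

Every vertex has degree 2 and the graph is connected, so G is the 9-cycle C_9. The automorphisms of the 9-cycle are exactly the symmetries of a regular 9-gon: the dihedral group D_9, |D_9| = 18.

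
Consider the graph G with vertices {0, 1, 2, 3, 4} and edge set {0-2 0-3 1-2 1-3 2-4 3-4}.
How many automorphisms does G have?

The vertices split by degree into {2, 3} (degree 3) and {0, 1, 4} (degree 2); every edge runs between the two parts, so G is the complete bipartite graph K_{2,3}. The parts have unequal sizes, so no automorphism swaps them; each part is permuted independently, giving S_3 × S_2 of order 3!·2! = 12.

12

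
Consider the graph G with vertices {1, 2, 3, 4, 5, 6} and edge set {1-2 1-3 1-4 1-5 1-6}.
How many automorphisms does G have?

120

Vertex 1 has degree 5 and every other vertex has degree 1, so G is the star K_{1,5} with centre 1. The 5 leaves are pairwise interchangeable while the centre is fixed, giving Aut(G) = S_5.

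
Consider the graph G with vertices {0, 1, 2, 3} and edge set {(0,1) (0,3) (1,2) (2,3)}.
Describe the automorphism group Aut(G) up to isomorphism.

the dihedral group of order 8

G is 2-regular and connected on 4 vertices, i.e. the cycle C_4. The automorphisms of the 4-cycle are exactly the symmetries of a regular 4-gon: the dihedral group D_4, |D_4| = 8.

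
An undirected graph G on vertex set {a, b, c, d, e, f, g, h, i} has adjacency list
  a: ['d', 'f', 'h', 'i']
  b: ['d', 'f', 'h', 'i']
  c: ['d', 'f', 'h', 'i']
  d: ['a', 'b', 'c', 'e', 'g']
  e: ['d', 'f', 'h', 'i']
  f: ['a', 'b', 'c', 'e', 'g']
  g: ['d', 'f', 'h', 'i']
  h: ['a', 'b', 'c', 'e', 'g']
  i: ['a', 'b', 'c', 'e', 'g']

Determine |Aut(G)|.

The vertices split by degree into {d, f, h, i} (degree 5) and {a, b, c, e, g} (degree 4); every edge runs between the two parts, so G is the complete bipartite graph K_{4,5}. The parts have unequal sizes, so no automorphism swaps them; each part is permuted independently, giving S_4 × S_5 of order 4!·5! = 2880.

2880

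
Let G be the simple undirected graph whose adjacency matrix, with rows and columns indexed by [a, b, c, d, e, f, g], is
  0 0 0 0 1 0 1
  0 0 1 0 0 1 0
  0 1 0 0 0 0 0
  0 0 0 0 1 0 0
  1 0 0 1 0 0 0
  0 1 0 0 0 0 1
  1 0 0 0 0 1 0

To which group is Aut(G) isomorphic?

C_2

The degree sequence is [2, 2, 1, 1, 2, 2, 2]; the two degree-1 vertices c and d are the ends of a path, so G = P_7. The only nontrivial automorphism of a path is the end-to-end reflection, so Aut(G) ≅ Z_2.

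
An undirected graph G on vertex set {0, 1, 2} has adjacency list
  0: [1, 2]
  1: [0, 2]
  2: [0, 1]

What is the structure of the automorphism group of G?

Every vertex has degree 2, so G is the complete graph K_3. Every bijection on the vertex set is an automorphism of K_3; hence Aut(K_3) ≅ S_3, order 6.

S_3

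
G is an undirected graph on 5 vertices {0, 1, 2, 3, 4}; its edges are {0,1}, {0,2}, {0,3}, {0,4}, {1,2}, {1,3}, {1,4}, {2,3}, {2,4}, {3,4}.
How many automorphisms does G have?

All 5 vertices are pairwise adjacent: G = K_5. Any permutation of the 5 vertices preserves K_5, so Aut(K_5) = S_5 of order 5! = 120.

120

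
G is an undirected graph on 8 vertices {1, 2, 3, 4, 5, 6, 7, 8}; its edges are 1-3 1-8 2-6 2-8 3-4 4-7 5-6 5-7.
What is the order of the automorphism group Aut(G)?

16

G is 2-regular and connected on 8 vertices, i.e. the cycle C_8. The automorphisms of the 8-cycle are exactly the symmetries of a regular 8-gon: the dihedral group D_8, |D_8| = 16.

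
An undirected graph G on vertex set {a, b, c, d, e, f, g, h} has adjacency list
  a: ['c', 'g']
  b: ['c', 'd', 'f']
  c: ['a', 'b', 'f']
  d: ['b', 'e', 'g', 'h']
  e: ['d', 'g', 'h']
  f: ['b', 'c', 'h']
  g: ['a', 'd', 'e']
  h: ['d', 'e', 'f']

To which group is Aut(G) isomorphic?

the trivial group

The degree sequence is [2, 3, 3, 4, 3, 3, 3, 3]. Checking the degree-preserving permutations of the vertex set shows that none except the identity preserves every edge, so Aut(G) is trivial.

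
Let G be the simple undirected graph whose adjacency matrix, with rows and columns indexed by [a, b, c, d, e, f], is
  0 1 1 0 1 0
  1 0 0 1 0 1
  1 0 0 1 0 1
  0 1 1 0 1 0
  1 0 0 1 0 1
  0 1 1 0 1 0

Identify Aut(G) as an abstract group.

S_3 ≀ Z_2

G is 3-regular and bipartite with parts {a, d, f} and {b, c, e} (each part is independent and every cross-pair is an edge), so G = K_{3,3}. Aut(K_{3,3}) is the wreath product S_3 ≀ Z_2: permute within each part, then optionally swap the parts; |Aut| = 2·(3!)² = 72.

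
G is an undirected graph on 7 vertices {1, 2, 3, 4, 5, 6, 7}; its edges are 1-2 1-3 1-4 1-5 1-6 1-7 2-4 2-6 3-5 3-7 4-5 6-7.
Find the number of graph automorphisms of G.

Vertex 1 is the unique vertex of degree 6; the remaining 6 vertices each have degree 3 and induce a cycle, so G is the wheel on 7 vertices with hub 1. With the hub fixed, the remaining symmetry is that of the rim cycle C_6, giving the dihedral group D_6.

12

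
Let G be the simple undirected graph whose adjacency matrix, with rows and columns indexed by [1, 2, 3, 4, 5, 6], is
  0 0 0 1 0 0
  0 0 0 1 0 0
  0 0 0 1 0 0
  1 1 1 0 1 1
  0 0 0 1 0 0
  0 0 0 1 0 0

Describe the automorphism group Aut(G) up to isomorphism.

S_5

Vertex 4 has degree 5 and every other vertex has degree 1, so G is the star K_{1,5} with centre 4. The 5 leaves are pairwise interchangeable while the centre is fixed, giving Aut(G) = S_5.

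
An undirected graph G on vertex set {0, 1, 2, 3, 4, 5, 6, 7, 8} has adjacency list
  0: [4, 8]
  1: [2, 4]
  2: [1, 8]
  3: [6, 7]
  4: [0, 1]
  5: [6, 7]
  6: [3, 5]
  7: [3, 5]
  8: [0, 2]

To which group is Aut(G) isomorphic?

D_5 × D_4

G has two connected components, {0, 1, 2, 4, 8} and {3, 5, 6, 7}; each is 2-regular, so G = C_5 ⊔ C_4. The components are non-isomorphic (different sizes), so Aut(G) = Aut(C_5) × Aut(C_4) = D_5 × D_4 of order 10·8 = 80.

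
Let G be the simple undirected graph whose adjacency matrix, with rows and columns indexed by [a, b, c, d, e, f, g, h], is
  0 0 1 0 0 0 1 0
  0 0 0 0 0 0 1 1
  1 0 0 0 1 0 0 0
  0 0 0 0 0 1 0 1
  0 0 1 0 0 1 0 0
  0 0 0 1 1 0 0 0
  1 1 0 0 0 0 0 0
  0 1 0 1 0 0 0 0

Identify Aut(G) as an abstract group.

D_8

G is 2-regular and connected on 8 vertices, i.e. the cycle C_8. The automorphisms of the 8-cycle are exactly the symmetries of a regular 8-gon: the dihedral group D_8, |D_8| = 16.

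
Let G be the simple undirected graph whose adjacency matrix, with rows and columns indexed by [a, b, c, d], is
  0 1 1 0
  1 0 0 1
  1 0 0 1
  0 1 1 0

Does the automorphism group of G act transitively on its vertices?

G is 2-regular and bipartite on 2^2 = 4 vertices with girth 4; it is the hypercube graph Q_2. Aut(Q_2) consists of the signed permutations of the 2 coordinate axes: 2! permutations times 2^2 sign flips, so |Aut| = 2^2·2! = 8. Under this action every vertex can be carried to every other, so G is vertex-transitive.

Yes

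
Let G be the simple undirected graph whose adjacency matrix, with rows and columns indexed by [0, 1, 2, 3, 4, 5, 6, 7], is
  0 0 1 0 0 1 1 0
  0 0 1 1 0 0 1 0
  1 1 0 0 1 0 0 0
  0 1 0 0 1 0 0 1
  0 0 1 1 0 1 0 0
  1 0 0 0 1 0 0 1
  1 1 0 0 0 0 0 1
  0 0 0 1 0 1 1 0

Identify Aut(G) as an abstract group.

the hyperoctahedral group B_3

G is 3-regular and bipartite on 2^3 = 8 vertices with girth 4; it is the hypercube graph Q_3. The symmetry group of the 3-cube is the hyperoctahedral group B_3 = Z_2 ≀ S_3, of order 2^3·3! = 48.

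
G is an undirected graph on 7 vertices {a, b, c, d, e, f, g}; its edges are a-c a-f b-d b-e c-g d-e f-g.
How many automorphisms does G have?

48

G has two connected components, {a, c, f, g} and {b, d, e}; each is 2-regular, so G = C_4 ⊔ C_3. No automorphism exchanges components of different sizes, hence Aut(G) is the direct product D_3 × D_4, order 48.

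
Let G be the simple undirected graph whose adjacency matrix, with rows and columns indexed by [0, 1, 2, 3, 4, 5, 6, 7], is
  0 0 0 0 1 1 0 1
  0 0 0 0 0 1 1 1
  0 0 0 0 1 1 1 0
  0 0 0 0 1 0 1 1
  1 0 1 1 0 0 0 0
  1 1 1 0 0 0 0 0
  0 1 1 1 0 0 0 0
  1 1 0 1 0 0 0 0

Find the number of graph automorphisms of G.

G is 3-regular and bipartite on 2^3 = 8 vertices with girth 4; it is the hypercube graph Q_3. Aut(Q_3) consists of the signed permutations of the 3 coordinate axes: 3! permutations times 2^3 sign flips, so |Aut| = 2^3·3! = 48.

48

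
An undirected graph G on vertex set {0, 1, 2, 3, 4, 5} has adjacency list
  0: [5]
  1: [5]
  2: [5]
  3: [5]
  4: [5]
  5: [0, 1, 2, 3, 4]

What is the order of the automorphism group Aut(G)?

Vertex 5 has degree 5 and every other vertex has degree 1, so G is the star K_{1,5} with centre 5. Any automorphism fixes the centre and permutes the 5 leaves freely, so Aut(G) ≅ S_5 of order 5! = 120.

120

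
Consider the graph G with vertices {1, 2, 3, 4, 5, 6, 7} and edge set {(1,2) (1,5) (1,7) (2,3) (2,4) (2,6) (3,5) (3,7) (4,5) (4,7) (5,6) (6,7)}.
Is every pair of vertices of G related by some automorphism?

Automorphisms preserve degree, but G has vertices of degree 3 and vertices of degree 4; no automorphism maps one to the other, so G is not vertex-transitive.

No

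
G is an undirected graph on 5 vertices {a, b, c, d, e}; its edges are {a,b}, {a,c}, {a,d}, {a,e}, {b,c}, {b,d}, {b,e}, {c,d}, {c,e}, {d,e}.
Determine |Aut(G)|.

120

Every vertex has degree 4, so G is the complete graph K_5. Every bijection on the vertex set is an automorphism of K_5; hence Aut(K_5) ≅ S_5, order 120.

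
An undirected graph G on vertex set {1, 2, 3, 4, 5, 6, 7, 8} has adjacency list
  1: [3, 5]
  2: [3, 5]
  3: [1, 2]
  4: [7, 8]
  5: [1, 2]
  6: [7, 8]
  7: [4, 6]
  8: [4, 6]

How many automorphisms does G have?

G has two connected components, {4, 6, 7, 8} and {1, 2, 3, 5}; each is 2-regular, so G = C_4 ⊔ C_4. With two isomorphic components, Aut(G) = Aut(C_4) ≀ S_2 = (D_4 × D_4) ⋊ Z_2: permute each cycle by D_4, then optionally swap the two cycles. Order 2·(2·4)² = 128.

128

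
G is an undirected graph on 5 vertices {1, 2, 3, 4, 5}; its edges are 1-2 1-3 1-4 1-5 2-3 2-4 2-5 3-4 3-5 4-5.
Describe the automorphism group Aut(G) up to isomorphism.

S_5

Every vertex has degree 4, so G is the complete graph K_5. Any permutation of the 5 vertices preserves K_5, so Aut(K_5) = S_5 of order 5! = 120.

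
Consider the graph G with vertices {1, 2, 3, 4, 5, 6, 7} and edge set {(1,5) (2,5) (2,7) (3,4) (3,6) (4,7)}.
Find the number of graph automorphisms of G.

The degree sequence is [1, 2, 2, 2, 2, 1, 2]; the two degree-1 vertices 1 and 6 are the ends of a path, so G = P_7. The only nontrivial automorphism of a path is the end-to-end reflection, so Aut(G) ≅ Z_2.

2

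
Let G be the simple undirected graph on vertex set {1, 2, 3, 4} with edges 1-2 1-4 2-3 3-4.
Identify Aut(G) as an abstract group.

D_4

G is 2-regular and connected on 4 vertices, i.e. the cycle C_4. C_4 has 4 rotations and 4 reflections, so Aut(C_4) ≅ D_4 of order 8.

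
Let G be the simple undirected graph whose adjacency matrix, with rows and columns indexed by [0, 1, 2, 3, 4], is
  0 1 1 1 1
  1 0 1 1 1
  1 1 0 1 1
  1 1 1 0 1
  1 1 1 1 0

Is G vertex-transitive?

Yes

All 5 vertices are pairwise adjacent: G = K_5. Any permutation of the 5 vertices preserves K_5, so Aut(K_5) = S_5 of order 5! = 120. This group acts transitively on the 5 vertices.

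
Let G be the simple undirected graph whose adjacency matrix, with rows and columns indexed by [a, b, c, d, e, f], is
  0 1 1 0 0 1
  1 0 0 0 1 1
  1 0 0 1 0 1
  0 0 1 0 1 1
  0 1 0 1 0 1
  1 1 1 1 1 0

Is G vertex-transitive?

No

Vertex f is the only vertex of degree 5, so every automorphism fixes it; G is not vertex-transitive.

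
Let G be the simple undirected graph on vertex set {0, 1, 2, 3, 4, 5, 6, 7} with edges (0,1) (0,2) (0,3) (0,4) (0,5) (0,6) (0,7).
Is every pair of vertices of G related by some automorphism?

No

Vertex 0 is the only vertex of degree 7, so every automorphism fixes it; G is not vertex-transitive.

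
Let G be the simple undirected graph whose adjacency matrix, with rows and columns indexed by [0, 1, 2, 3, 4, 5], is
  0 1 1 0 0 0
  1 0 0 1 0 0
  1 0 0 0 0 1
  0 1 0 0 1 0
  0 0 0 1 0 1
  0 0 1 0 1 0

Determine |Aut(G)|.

Every vertex has degree 2 and the graph is connected, so G is the 6-cycle C_6. The automorphisms of the 6-cycle are exactly the symmetries of a regular 6-gon: the dihedral group D_6, |D_6| = 12.

12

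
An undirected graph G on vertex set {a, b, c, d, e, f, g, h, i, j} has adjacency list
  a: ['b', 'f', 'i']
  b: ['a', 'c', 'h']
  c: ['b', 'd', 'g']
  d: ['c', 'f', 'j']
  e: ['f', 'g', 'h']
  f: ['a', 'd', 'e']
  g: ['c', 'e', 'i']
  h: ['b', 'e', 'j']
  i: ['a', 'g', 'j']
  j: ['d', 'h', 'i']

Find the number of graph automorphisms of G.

G is 3-regular on 10 vertices with no triangles and no 4-cycles (girth 5): this is the Petersen graph. It is a classical fact that the Petersen graph has automorphism group S_5 (order 120), arising from its description as the Kneser graph K(5,2).

120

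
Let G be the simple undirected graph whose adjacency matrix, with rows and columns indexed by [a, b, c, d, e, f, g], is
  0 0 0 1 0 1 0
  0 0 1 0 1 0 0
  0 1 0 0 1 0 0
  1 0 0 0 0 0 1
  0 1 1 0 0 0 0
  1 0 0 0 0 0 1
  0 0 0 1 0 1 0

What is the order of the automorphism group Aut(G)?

G has two connected components, {a, d, f, g} and {b, c, e}; each is 2-regular, so G = C_4 ⊔ C_3. No automorphism exchanges components of different sizes, hence Aut(G) is the direct product D_3 × D_4, order 48.

48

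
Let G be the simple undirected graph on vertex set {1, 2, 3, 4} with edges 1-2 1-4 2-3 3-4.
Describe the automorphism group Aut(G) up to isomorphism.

the dihedral group of order 8

Every vertex has degree 2 and the graph is connected, so G is the 4-cycle C_4. The automorphisms of the 4-cycle are exactly the symmetries of a regular 4-gon: the dihedral group D_4, |D_4| = 8.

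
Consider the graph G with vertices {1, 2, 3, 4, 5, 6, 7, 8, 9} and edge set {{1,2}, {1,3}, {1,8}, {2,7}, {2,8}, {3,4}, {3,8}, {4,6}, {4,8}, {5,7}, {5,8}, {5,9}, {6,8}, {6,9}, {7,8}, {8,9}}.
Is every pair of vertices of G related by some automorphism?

No

Vertex 8 is the only vertex of degree 8, so every automorphism fixes it; G is not vertex-transitive.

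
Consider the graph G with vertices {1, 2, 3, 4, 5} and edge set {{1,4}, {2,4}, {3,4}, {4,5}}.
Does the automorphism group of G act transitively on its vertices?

Vertex 4 is the only vertex of degree 4, so every automorphism fixes it; G is not vertex-transitive.

No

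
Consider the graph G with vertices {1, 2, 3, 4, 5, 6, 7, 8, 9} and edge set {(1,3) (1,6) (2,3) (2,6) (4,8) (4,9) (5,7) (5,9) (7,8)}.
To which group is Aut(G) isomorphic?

D_5 × D_4

G has two connected components, {4, 5, 7, 8, 9} and {1, 2, 3, 6}; each is 2-regular, so G = C_5 ⊔ C_4. No automorphism exchanges components of different sizes, hence Aut(G) is the direct product D_5 × D_4, order 80.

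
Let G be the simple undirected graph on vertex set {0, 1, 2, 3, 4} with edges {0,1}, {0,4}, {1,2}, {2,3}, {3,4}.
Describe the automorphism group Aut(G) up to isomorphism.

Every vertex has degree 2 and the graph is connected, so G is the 5-cycle C_5. C_5 has 5 rotations and 5 reflections, so Aut(C_5) ≅ D_5 of order 10.

the dihedral group of order 10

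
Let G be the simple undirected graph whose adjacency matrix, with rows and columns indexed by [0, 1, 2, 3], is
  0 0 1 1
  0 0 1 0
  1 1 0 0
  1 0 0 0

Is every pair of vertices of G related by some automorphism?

Automorphisms preserve degree, but G has vertices of degree 1 and vertices of degree 2; no automorphism maps one to the other, so G is not vertex-transitive.

No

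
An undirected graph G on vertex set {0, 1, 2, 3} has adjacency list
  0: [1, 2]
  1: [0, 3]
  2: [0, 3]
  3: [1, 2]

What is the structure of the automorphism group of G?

G is 2-regular and bipartite on 2^2 = 4 vertices with girth 4; it is the hypercube graph Q_2. The symmetry group of the 2-cube is the hyperoctahedral group B_2 = Z_2 ≀ S_2, of order 2^2·2! = 8.

Z_2^2 ⋊ S_2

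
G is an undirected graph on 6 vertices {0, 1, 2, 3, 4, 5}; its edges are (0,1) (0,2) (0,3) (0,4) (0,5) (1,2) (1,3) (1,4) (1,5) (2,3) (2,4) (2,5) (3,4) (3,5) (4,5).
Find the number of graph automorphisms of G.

720

All 6 vertices are pairwise adjacent: G = K_6. Any permutation of the 6 vertices preserves K_6, so Aut(K_6) = S_6 of order 6! = 720.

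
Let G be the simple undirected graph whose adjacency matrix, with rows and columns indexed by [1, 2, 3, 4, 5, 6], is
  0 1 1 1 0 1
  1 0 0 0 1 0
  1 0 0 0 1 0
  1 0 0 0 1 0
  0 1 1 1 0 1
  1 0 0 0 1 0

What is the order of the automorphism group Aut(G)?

48

The vertices split by degree into {1, 5} (degree 4) and {2, 3, 4, 6} (degree 2); every edge runs between the two parts, so G is the complete bipartite graph K_{2,4}. The parts have unequal sizes, so no automorphism swaps them; each part is permuted independently, giving S_2 × S_4 of order 2!·4! = 48.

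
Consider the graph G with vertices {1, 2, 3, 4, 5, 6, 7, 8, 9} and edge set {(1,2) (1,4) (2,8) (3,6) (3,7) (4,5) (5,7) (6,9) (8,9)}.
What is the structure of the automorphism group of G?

the dihedral group of order 18

Every vertex has degree 2 and the graph is connected, so G is the 9-cycle C_9. The automorphisms of the 9-cycle are exactly the symmetries of a regular 9-gon: the dihedral group D_9, |D_9| = 18.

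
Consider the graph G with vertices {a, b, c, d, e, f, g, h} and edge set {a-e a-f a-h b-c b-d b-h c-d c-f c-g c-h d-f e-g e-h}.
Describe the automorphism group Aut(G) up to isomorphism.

The degree sequence is [3, 3, 5, 3, 3, 3, 2, 4]. Checking the degree-preserving permutations of the vertex set shows that none except the identity preserves every edge, so Aut(G) is trivial.

the trivial group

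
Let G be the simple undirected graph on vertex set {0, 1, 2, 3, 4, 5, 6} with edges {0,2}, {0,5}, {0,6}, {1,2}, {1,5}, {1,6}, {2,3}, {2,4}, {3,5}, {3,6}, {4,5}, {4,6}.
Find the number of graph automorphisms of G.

144

The vertices split by degree into {2, 5, 6} (degree 4) and {0, 1, 3, 4} (degree 3); every edge runs between the two parts, so G is the complete bipartite graph K_{3,4}. Automorphisms preserve the bipartition setwise (since the parts differ in size) and act as S_3 × S_4 within it; |Aut| = 144.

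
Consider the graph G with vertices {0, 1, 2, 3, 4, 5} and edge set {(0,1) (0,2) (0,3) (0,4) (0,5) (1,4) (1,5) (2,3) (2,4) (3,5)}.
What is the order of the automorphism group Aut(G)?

Vertex 0 is the unique vertex of degree 5; the remaining 5 vertices each have degree 3 and induce a cycle, so G is the wheel on 6 vertices with hub 0. With the hub fixed, the remaining symmetry is that of the rim cycle C_5, giving the dihedral group D_5.

10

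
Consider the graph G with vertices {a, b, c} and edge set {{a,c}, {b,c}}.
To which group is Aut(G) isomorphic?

Z_2

The degree sequence is [1, 1, 2]; the two degree-1 vertices a and b are the ends of a path, so G = P_3. The only nontrivial automorphism of a path is the end-to-end reflection, so Aut(G) ≅ Z_2.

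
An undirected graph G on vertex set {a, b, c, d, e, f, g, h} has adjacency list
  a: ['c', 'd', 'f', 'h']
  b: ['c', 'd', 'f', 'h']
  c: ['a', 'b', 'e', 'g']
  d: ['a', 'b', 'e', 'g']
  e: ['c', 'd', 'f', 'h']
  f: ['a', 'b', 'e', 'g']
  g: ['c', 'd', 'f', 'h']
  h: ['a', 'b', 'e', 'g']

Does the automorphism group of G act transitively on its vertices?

G is 4-regular and bipartite with parts {a, b, e, g} and {c, d, f, h} (each part is independent and every cross-pair is an edge), so G = K_{4,4}. Aut(K_{4,4}) is the wreath product S_4 ≀ Z_2: permute within each part, then optionally swap the parts; |Aut| = 2·(4!)² = 1152. Under this action every vertex can be carried to every other, so G is vertex-transitive.

Yes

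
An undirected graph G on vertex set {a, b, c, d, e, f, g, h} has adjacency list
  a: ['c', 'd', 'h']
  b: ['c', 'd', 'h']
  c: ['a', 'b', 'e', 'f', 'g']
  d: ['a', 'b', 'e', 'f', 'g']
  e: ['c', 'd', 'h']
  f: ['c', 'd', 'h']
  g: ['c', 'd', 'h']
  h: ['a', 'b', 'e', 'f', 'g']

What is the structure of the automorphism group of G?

The vertices split by degree into {c, d, h} (degree 5) and {a, b, e, f, g} (degree 3); every edge runs between the two parts, so G is the complete bipartite graph K_{3,5}. The parts have unequal sizes, so no automorphism swaps them; each part is permuted independently, giving S_3 × S_5 of order 3!·5! = 720.

S_3 × S_5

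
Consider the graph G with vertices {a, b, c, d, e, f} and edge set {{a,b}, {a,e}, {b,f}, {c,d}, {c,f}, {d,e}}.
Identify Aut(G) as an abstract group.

D_6

Every vertex has degree 2 and the graph is connected, so G is the 6-cycle C_6. The automorphisms of the 6-cycle are exactly the symmetries of a regular 6-gon: the dihedral group D_6, |D_6| = 12.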